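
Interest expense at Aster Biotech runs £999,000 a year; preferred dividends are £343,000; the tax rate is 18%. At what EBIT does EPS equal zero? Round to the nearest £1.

£1,417,293

Preferred dividends are paid after tax, so their pre-tax equivalent is £343,000 ÷ (1 − 0.18) = £418,292.68.
EPS = 0 when EBIT covers interest plus the pre-tax preferred burden: £999,000 + £418,292.68 = £1,417,292.68.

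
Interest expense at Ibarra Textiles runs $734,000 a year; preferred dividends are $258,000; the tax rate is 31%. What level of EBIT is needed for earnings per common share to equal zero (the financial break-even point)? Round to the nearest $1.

Grossing the preferred dividend up to pre-tax terms: $258,000 / (1 − 0.31) = $373,913.04.
EPS = 0 when EBIT covers interest plus the pre-tax preferred burden: $734,000 + $373,913.04 = $1,107,913.04.

$1,107,913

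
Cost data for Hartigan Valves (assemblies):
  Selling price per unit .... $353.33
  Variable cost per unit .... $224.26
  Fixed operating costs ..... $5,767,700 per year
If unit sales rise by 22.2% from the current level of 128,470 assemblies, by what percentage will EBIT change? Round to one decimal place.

Total contribution margin = 128,470 × $129.07 = $16,581,622.90.
EBIT = $16,581,622.90 − $5,767,700 = $10,813,922.90.
So DOL = total CM / EBIT = $16,581,622.90 / $10,813,922.90 = 1.5334.
%ΔEBIT = DOL × %ΔSales = 1.5334 × +22.2% = +34.0%.

+34.0%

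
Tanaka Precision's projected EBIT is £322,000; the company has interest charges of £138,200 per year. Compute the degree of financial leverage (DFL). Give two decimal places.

1.75

Interest = £138,200.00.
Degree of financial leverage = EBIT / (EBIT − interest) = £322,000 / £183,800.00 = 1.7519.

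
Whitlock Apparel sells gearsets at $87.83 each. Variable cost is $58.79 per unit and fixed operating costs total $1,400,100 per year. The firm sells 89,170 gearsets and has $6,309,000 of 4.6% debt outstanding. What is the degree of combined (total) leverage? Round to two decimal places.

2.88

Total contribution margin = 89,170 × $29.04 = $2,589,496.80.
Subtracting fixed costs: EBIT = $2,589,496.80 − $1,400,100 = $1,189,396.80. Interest = $290,214.00, so EBIT − I = $899,182.80.
DCL = contribution ÷ (EBIT − I) = $2,589,496.80 ÷ $899,182.80 = 2.8798.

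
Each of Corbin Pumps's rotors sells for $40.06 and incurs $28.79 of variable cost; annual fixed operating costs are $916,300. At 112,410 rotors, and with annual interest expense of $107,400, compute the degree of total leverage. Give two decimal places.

5.21

Total contribution margin = 112,410 × $11.27 = $1,266,860.70.
EBIT = $1,266,860.70 − $916,300 = $350,560.70. Interest = $107,400.00, so EBIT − I = $243,160.70.
DCL = contribution ÷ (EBIT − I) = $1,266,860.70 ÷ $243,160.70 = 5.2100.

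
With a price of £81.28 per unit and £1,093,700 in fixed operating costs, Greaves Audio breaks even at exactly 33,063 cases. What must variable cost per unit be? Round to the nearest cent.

Contribution per unit must be FC / Q = £1,093,700 / 33,063 = £33.0793.
Hence VC = price − CM = £81.28 − £33.0793 = £48.20.

£48.20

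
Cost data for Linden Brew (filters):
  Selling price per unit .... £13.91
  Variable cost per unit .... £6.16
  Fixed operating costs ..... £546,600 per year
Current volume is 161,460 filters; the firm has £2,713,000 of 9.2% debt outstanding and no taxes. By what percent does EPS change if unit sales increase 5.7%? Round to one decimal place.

Contribution at this volume is 161,460 × £7.75 = £1,251,315.00.
EBIT = £1,251,315.00 − £546,600 = £704,715.00.
Interest = £249,596.00, so EBIT − I = £455,119.00.
DCL = total CM / (EBIT − I) = £1,251,315.00 / £455,119.00 = 2.7494.
%ΔEPS = DCL × %ΔSales = 2.7494 × +5.7% = +15.7%.

+15.7%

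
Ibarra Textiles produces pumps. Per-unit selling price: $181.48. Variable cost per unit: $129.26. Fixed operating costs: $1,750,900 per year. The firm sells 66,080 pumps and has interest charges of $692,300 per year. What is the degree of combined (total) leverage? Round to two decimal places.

3.43

Total contribution margin = 66,080 × $52.22 = $3,450,697.60.
Subtracting fixed costs: EBIT = $3,450,697.60 − $1,750,900 = $1,699,797.60. Interest = $692,300.00, so EBIT − I = $1,007,497.60.
Degree of total leverage = total CM / (EBIT − interest) = $3,450,697.60 / $1,007,497.60 = 3.4250.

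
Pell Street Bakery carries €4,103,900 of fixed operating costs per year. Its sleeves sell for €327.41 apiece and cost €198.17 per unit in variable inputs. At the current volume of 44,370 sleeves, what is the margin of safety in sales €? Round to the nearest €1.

Unit CM = price − variable cost = €327.41 − €198.17 = €129.24. Break-even units = €4,103,900 ÷ €129.24 = 31,754.10; break-even revenue = 31,754.10 × €327.41 = €10,396,610.17.
Current sales = 44,370 × €327.41 = €14,527,181.70.
Margin of safety = €14,527,181.70 − €10,396,610.17 = €4,130,572.

€4,130,572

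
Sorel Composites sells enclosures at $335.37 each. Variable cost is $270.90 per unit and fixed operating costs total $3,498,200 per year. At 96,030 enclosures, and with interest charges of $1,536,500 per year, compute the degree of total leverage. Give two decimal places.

At 96,030 units, contribution = 96,030 × $64.47 = $6,191,054.10.
Subtracting fixed costs: EBIT = $6,191,054.10 − $3,498,200 = $2,692,854.10. Interest = $1,536,500.00.
DOL = $6,191,054.10 ÷ $2,692,854.10 = 2.2991; DFL = $2,692,854.10 ÷ $1,156,354.10 = 2.3287.
Combined leverage = 2.2991 × 2.3287 = 5.3539.

5.35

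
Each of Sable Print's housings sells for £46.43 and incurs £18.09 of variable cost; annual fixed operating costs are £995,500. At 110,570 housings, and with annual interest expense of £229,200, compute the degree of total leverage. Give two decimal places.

At 110,570 units, contribution = 110,570 × £28.34 = £3,133,553.80.
Operating income = contribution − fixed costs = £3,133,553.80 − £995,500 = £2,138,053.80. Interest = £229,200.00.
DOL = £3,133,553.80 ÷ £2,138,053.80 = 1.4656; DFL = £2,138,053.80 ÷ £1,908,853.80 = 1.1201.
Combined leverage = 1.4656 × 1.1201 = 1.6416.

1.64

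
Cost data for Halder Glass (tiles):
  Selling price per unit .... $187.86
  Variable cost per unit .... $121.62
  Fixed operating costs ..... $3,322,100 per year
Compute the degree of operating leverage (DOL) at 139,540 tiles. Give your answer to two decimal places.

1.56

At 139,540 units, contribution = 139,540 × $66.24 = $9,243,129.60.
EBIT = $9,243,129.60 − $3,322,100 = $5,921,029.60.
DOL = contribution ÷ EBIT = $9,243,129.60 ÷ $5,921,029.60 = 1.5611.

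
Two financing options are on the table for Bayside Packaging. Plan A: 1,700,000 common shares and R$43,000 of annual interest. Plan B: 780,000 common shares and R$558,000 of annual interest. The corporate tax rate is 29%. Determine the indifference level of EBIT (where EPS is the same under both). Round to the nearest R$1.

At indifference, (EBIT − 43,000)(1 − t)/1,700,000 = (EBIT − 558,000)(1 − t)/780,000.
The (1 − t) factor cancels: (EBIT − 43,000) × 780,000 = (EBIT − 558,000) × 1,700,000.
EBIT × (1,700,000 − 780,000) = 558,000 × 1,700,000 − 43,000 × 780,000 = 915,060,000,000, so EBIT = 915,060,000,000 ÷ 920,000 = 994,630.43.

R$994,630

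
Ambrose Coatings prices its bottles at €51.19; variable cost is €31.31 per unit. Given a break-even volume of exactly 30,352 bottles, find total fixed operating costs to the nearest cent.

€603,397.76

Unit CM = price − variable cost = €51.19 − €31.31 = €19.88.
Since BE = FC / CM, FC = 30,352 × €19.88 = €603,397.76.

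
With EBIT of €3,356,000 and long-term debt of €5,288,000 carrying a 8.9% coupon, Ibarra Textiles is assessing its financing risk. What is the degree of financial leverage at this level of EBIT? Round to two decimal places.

Interest = €470,632.00.
DFL = EBIT ÷ (EBIT − I) = €3,356,000 ÷ (€3,356,000 − €470,632.00) = €3,356,000 ÷ €2,885,368.00 = 1.1631.

1.16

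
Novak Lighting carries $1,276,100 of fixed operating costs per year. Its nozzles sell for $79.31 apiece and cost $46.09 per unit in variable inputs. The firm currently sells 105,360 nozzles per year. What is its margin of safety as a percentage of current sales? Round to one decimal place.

Each unit contributes $79.31 − $46.09 = $33.22. Break-even units = $1,276,100 ÷ $33.22 = 38,413.61; break-even revenue = 38,413.61 × $79.31 = $3,046,583.11.
Actual sales revenue = 105,360 × $79.31 = $8,356,101.60.
Margin of safety = ($8,356,101.60 − $3,046,583.11) ÷ $8,356,101.60 = 63.5%.

63.5%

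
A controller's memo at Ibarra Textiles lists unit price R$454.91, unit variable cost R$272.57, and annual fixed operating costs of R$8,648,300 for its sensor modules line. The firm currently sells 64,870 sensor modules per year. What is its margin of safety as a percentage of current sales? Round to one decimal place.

26.9%

Each unit contributes R$454.91 − R$272.57 = R$182.34. Break-even units = R$8,648,300 ÷ R$182.34 = 47,429.53; break-even revenue = 47,429.53 × R$454.91 = R$21,576,166.24.
Current sales = 64,870 × R$454.91 = R$29,510,011.70.
Margin of safety = (R$29,510,011.70 − R$21,576,166.24) ÷ R$29,510,011.70 = 26.9%.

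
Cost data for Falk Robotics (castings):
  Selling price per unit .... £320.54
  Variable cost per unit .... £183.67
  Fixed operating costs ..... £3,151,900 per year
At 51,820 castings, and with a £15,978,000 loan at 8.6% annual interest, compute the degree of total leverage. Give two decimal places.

At 51,820 units, contribution = 51,820 × £136.87 = £7,092,603.40.
Subtracting fixed costs: EBIT = £7,092,603.40 − £3,151,900 = £3,940,703.40. Interest = £1,374,108.00, so EBIT − I = £2,566,595.40.
Degree of total leverage = total CM / (EBIT − interest) = £7,092,603.40 / £2,566,595.40 = 2.7634.

2.76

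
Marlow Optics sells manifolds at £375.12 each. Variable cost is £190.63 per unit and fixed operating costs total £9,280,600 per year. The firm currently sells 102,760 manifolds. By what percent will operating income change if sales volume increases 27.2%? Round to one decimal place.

+53.3%

At 102,760 units, contribution = 102,760 × £184.49 = £18,958,192.40.
Subtracting fixed costs: EBIT = £18,958,192.40 − £9,280,600 = £9,677,592.40.
DOL = contribution ÷ EBIT = £18,958,192.40 ÷ £9,677,592.40 = 1.9590.
%ΔEBIT = DOL × %ΔSales = 1.9590 × +27.2% = +53.3%.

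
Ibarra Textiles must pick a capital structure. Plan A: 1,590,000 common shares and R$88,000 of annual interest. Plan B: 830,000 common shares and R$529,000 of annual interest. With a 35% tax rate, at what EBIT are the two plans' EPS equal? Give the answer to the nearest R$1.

At indifference, (EBIT − 88,000)(1 − t)/1,590,000 = (EBIT − 529,000)(1 − t)/830,000.
The (1 − t) factor cancels: (EBIT − 88,000) × 830,000 = (EBIT − 529,000) × 1,590,000.
Solving, EBIT = (529,000·1,590,000 − 88,000·830,000) / (1,590,000 − 830,000) = 768,070,000,000 / 760,000 = 1,010,618.42.

R$1,010,618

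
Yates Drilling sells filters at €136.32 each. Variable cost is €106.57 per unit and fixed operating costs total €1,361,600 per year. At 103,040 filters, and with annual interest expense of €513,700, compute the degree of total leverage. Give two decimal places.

Total contribution margin = 103,040 × €29.75 = €3,065,440.00.
EBIT = €3,065,440.00 − €1,361,600 = €1,703,840.00. Interest = €513,700.00.
DOL = €3,065,440.00 ÷ €1,703,840.00 = 1.7991; DFL = €1,703,840.00 ÷ €1,190,140.00 = 1.4316.
Combined leverage = 1.7991 × 1.4316 = 2.5756.

2.58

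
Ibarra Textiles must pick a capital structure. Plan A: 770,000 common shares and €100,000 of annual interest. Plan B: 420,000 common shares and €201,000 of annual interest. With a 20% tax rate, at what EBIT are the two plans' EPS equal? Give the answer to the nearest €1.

At indifference, (EBIT − 100,000)(1 − t)/770,000 = (EBIT − 201,000)(1 − t)/420,000.
The (1 − t) factor cancels: (EBIT − 100,000) × 420,000 = (EBIT − 201,000) × 770,000.
EBIT × (770,000 − 420,000) = 201,000 × 770,000 − 100,000 × 420,000 = 112,770,000,000, so EBIT = 112,770,000,000 ÷ 350,000 = 322,200.00.

€322,200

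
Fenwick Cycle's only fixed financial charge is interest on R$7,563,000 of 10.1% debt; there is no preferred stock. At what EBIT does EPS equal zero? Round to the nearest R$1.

R$763,863

Annual interest = 10.1% × R$7,563,000 = R$763,863.00.
Without preferred stock the financial break-even is simply EBIT = interest = R$763,863.00.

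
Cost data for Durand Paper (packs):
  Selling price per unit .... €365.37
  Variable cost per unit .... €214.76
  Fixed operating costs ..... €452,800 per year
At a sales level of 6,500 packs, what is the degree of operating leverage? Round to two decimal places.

Total contribution margin = 6,500 × €150.61 = €978,965.00.
EBIT = €978,965.00 − €452,800 = €526,165.00.
Degree of operating leverage = €978,965.00 / €526,165.00 = 1.8606.

1.86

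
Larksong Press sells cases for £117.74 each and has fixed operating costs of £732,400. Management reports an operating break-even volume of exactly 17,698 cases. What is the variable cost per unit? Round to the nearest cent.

Contribution per unit must be FC / Q = £732,400 / 17,698 = £41.3832.
Variable cost per unit = £117.74 − £41.3832 = £76.36.

£76.36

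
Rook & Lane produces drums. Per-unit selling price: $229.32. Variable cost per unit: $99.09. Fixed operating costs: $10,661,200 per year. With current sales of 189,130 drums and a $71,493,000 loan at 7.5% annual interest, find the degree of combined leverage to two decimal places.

2.86

Total contribution margin = 189,130 × $130.23 = $24,630,399.90.
Operating income = contribution − fixed costs = $24,630,399.90 − $10,661,200 = $13,969,199.90. Interest = $5,361,975.00, so EBIT − I = $8,607,224.90.
Degree of total leverage = total CM / (EBIT − interest) = $24,630,399.90 / $8,607,224.90 = 2.8616.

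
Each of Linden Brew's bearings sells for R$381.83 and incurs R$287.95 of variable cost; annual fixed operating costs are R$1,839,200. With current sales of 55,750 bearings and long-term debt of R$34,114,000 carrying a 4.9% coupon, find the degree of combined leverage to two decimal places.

At 55,750 units, contribution = 55,750 × R$93.88 = R$5,233,810.00.
EBIT = R$5,233,810.00 − R$1,839,200 = R$3,394,610.00. Interest = R$1,671,586.00.
DOL = R$5,233,810.00 ÷ R$3,394,610.00 = 1.5418; DFL = R$3,394,610.00 ÷ R$1,723,024.00 = 1.9701.
DCL = DOL × DFL = 1.5418 × 1.9701 = 3.0375.

3.04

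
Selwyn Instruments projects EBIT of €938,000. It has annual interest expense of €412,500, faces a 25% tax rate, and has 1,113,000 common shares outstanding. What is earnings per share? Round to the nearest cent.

€0.35

Pre-tax income = €938,000 − €412,500.00 = €525,500.00.
After tax at 25%: net income = €525,500.00 × 0.75 = €394,125.00.
EPS = €394,125.00 ÷ 1,113,000 = €0.35.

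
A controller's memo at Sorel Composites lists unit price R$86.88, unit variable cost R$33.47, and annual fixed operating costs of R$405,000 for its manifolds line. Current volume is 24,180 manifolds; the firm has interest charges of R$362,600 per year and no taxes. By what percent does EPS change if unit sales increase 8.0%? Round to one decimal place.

+19.7%

Total contribution margin = 24,180 × R$53.41 = R$1,291,453.80.
Operating income = contribution − fixed costs = R$1,291,453.80 − R$405,000 = R$886,453.80.
After interest of R$362,600.00, pre-tax earnings = R$523,853.80.
Degree of combined leverage = contribution ÷ (EBIT − I) = R$1,291,453.80 ÷ R$523,853.80 = 2.4653.
EPS therefore changes by 2.4653 × (+8.0%) = +19.7%.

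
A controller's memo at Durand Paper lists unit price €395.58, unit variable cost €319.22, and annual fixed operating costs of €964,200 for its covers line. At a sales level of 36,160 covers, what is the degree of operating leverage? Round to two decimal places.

1.54

Contribution at this volume is 36,160 × €76.36 = €2,761,177.60.
EBIT = €2,761,177.60 − €964,200 = €1,796,977.60.
Degree of operating leverage = €2,761,177.60 / €1,796,977.60 = 1.5366.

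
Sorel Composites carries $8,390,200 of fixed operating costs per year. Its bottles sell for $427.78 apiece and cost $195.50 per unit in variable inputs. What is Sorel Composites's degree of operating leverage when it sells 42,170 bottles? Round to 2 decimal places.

Total contribution margin = 42,170 × $232.28 = $9,795,247.60.
Operating income = contribution − fixed costs = $9,795,247.60 − $8,390,200 = $1,405,047.60.
DOL = contribution ÷ EBIT = $9,795,247.60 ÷ $1,405,047.60 = 6.9715.

6.97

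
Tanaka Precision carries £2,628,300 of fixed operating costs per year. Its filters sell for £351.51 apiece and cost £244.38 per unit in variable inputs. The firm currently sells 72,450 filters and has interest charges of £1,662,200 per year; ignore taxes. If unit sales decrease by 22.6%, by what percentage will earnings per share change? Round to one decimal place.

-50.5%

Total contribution margin = 72,450 × £107.13 = £7,761,568.50.
Operating income = contribution − fixed costs = £7,761,568.50 − £2,628,300 = £5,133,268.50.
After interest of £1,662,200.00, pre-tax earnings = £3,471,068.50.
Degree of combined leverage = contribution ÷ (EBIT − I) = £7,761,568.50 ÷ £3,471,068.50 = 2.2361.
%ΔEPS = DCL × %ΔSales = 2.2361 × -22.6% = -50.5%.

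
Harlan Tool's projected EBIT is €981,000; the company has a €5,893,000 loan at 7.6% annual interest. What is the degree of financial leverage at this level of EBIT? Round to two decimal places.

1.84

Annual interest charges come to €447,868.00.
DFL = EBIT ÷ (EBIT − I) = €981,000 ÷ (€981,000 − €447,868.00) = €981,000 ÷ €533,132.00 = 1.8401.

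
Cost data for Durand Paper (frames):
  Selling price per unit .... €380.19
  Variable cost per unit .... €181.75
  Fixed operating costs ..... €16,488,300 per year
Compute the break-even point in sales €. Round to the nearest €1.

€31,589,835

Contribution margin per unit = €380.19 − €181.75 = €198.44, a CM ratio of €198.44 ÷ €380.19 = 0.5219.
Break-even sales = FC ÷ CM ratio = €16,488,300 × €380.19 / €198.44 = €31,589,835.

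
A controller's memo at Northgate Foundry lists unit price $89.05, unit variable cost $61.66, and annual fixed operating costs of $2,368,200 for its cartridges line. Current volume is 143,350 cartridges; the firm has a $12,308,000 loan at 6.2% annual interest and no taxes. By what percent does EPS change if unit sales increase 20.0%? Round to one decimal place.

+98.8%

Contribution at this volume is 143,350 × $27.39 = $3,926,356.50.
EBIT = $3,926,356.50 − $2,368,200 = $1,558,156.50.
Interest = $763,096.00, so EBIT − I = $795,060.50.
Degree of combined leverage = contribution ÷ (EBIT − I) = $3,926,356.50 ÷ $795,060.50 = 4.9384.
EPS therefore changes by 4.9384 × (+20.0%) = +98.8%.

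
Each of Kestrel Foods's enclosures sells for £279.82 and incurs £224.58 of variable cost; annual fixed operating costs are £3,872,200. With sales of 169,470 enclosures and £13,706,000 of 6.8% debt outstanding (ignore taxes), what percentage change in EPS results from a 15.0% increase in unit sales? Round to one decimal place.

Total contribution margin = 169,470 × £55.24 = £9,361,522.80.
EBIT = £9,361,522.80 − £3,872,200 = £5,489,322.80.
After interest of £932,008.00, pre-tax earnings = £4,557,314.80.
Degree of combined leverage = contribution ÷ (EBIT − I) = £9,361,522.80 ÷ £4,557,314.80 = 2.0542.
EPS therefore changes by 2.0542 × (+15.0%) = +30.8%.

+30.8%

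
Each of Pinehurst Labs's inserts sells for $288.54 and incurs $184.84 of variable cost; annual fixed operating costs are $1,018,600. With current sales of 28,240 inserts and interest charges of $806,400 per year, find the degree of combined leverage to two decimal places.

Total contribution margin = 28,240 × $103.70 = $2,928,488.00.
EBIT = $2,928,488.00 − $1,018,600 = $1,909,888.00. Interest = $806,400.00, so EBIT − I = $1,103,488.00.
Degree of total leverage = total CM / (EBIT − interest) = $2,928,488.00 / $1,103,488.00 = 2.6538.

2.65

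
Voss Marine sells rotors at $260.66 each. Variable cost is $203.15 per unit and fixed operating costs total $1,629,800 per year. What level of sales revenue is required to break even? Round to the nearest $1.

CM per unit = $260.66 − $203.15 = $57.51; CM ratio = $57.51 / $260.66 = 0.2206.
Break-even revenue = fixed costs × price ÷ CM = $1,629,800 × $260.66 ÷ $57.51 = $7,386,953.

$7,386,953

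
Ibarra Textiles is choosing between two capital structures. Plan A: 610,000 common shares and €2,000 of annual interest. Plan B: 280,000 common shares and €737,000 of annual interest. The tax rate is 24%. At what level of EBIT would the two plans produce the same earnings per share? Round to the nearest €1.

At indifference, (EBIT − 2,000)(1 − t)/610,000 = (EBIT − 737,000)(1 − t)/280,000.
Cancelling (1 − t) and cross-multiplying: 280,000·(EBIT − 2,000) = 610,000·(EBIT − 737,000).
EBIT × (610,000 − 280,000) = 737,000 × 610,000 − 2,000 × 280,000 = 449,010,000,000, so EBIT = 449,010,000,000 ÷ 330,000 = 1,360,636.36.

€1,360,636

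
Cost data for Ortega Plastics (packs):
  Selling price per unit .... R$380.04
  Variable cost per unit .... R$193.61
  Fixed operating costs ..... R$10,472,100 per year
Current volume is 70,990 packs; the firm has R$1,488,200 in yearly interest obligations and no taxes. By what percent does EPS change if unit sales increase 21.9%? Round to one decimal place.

Total contribution margin = 70,990 × R$186.43 = R$13,234,665.70.
EBIT = R$13,234,665.70 − R$10,472,100 = R$2,762,565.70.
Interest = R$1,488,200.00, so EBIT − I = R$1,274,365.70.
Degree of combined leverage = contribution ÷ (EBIT − I) = R$13,234,665.70 ÷ R$1,274,365.70 = 10.3853.
EPS therefore changes by 10.3853 × (+21.9%) = +227.4%.

+227.4%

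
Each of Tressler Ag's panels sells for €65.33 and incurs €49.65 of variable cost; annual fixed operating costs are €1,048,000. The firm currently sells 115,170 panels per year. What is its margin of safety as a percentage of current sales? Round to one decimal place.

42.0%

Contribution margin per unit = €65.33 − €49.65 = €15.68. Break-even units = €1,048,000 ÷ €15.68 = 66,836.73; break-even revenue = 66,836.73 × €65.33 = €4,366,443.88.
Actual sales revenue = 115,170 × €65.33 = €7,524,056.10.
Margin of safety = (€7,524,056.10 − €4,366,443.88) ÷ €7,524,056.10 = 42.0%.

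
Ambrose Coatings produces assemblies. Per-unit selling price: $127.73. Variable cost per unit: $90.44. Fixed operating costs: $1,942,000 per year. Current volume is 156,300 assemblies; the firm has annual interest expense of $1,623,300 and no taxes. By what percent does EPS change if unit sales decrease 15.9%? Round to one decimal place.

Total contribution margin = 156,300 × $37.29 = $5,828,427.00.
Subtracting fixed costs: EBIT = $5,828,427.00 − $1,942,000 = $3,886,427.00.
After interest of $1,623,300.00, pre-tax earnings = $2,263,127.00.
DCL = total CM / (EBIT − I) = $5,828,427.00 / $2,263,127.00 = 2.5754.
%ΔEPS = DCL × %ΔSales = 2.5754 × -15.9% = -40.9%.

-40.9%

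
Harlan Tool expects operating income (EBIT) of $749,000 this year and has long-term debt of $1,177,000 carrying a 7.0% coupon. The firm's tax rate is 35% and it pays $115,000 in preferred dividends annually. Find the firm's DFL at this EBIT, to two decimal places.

1.53

Interest = $82,390.00.
Preferred dividends grossed up pre-tax: $115,000 / (1 − 0.35) = $176,923.08.
DFL = EBIT ÷ [EBIT − I − D_p/(1−t)] = $749,000 ÷ [$749,000 − $82,390.00 − $176,923.08] = $749,000 ÷ $489,686.92 = 1.5295.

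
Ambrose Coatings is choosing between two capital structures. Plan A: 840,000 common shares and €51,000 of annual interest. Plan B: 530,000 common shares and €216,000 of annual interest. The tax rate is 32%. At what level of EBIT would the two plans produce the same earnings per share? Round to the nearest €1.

€498,097

At indifference, (EBIT − 51,000)(1 − t)/840,000 = (EBIT − 216,000)(1 − t)/530,000.
The (1 − t) factor cancels: (EBIT − 51,000) × 530,000 = (EBIT − 216,000) × 840,000.
EBIT × (840,000 − 530,000) = 216,000 × 840,000 − 51,000 × 530,000 = 154,410,000,000, so EBIT = 154,410,000,000 ÷ 310,000 = 498,096.77.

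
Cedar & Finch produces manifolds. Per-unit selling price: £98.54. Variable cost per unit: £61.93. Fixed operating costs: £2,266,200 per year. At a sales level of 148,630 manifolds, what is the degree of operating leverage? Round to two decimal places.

1.71

Total contribution margin = 148,630 × £36.61 = £5,441,344.30.
EBIT = £5,441,344.30 − £2,266,200 = £3,175,144.30.
Degree of operating leverage = £5,441,344.30 / £3,175,144.30 = 1.7137.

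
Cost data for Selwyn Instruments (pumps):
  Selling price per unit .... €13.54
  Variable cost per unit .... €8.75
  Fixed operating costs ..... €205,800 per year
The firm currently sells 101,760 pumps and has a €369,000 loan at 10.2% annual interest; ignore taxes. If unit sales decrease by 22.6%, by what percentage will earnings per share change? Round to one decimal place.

-45.1%

Contribution at this volume is 101,760 × €4.79 = €487,430.40.
EBIT = €487,430.40 − €205,800 = €281,630.40.
Interest = €37,638.00, so EBIT − I = €243,992.40.
Degree of combined leverage = contribution ÷ (EBIT − I) = €487,430.40 ÷ €243,992.40 = 1.9977.
%ΔEPS = DCL × %ΔSales = 1.9977 × -22.6% = -45.1%.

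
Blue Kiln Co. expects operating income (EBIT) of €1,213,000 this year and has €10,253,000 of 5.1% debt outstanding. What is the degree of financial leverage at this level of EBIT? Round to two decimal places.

Interest = €522,903.00.
Degree of financial leverage = EBIT / (EBIT − interest) = €1,213,000 / €690,097.00 = 1.7577.

1.76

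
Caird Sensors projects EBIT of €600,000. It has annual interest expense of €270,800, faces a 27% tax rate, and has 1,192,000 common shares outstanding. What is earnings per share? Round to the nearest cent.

Pre-tax income = €600,000 − €270,800.00 = €329,200.00.
Net income = €329,200.00 × (1 − 0.27) = €240,316.00.
Per share: €240,316.00 / 1,192,000 shares = €0.20.

€0.20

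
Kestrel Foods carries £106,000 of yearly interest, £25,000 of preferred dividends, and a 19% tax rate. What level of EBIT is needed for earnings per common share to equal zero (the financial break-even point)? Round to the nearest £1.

£136,864

Grossing the preferred dividend up to pre-tax terms: £25,000 / (1 − 0.19) = £30,864.20.
EPS = 0 when EBIT covers interest plus the pre-tax preferred burden: £106,000 + £30,864.20 = £136,864.20.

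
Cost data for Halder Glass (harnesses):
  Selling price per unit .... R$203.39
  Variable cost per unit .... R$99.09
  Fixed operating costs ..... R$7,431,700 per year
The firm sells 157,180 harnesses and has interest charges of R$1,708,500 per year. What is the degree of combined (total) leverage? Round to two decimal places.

Total contribution margin = 157,180 × R$104.30 = R$16,393,874.00.
EBIT = R$16,393,874.00 − R$7,431,700 = R$8,962,174.00. Interest = R$1,708,500.00.
DOL = R$16,393,874.00 ÷ R$8,962,174.00 = 1.8292; DFL = R$8,962,174.00 ÷ R$7,253,674.00 = 1.2355.
Combined leverage = 1.8292 × 1.2355 = 2.2600.

2.26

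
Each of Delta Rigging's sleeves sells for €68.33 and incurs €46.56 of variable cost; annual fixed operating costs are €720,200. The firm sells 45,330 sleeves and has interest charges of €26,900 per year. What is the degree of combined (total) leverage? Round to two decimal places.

4.12

Contribution at this volume is 45,330 × €21.77 = €986,834.10.
EBIT = €986,834.10 − €720,200 = €266,634.10. Interest = €26,900.00, so EBIT − I = €239,734.10.
Degree of total leverage = total CM / (EBIT − interest) = €986,834.10 / €239,734.10 = 4.1164.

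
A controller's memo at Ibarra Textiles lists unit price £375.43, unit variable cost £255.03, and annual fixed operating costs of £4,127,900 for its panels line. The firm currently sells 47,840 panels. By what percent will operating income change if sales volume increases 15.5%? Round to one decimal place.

+54.7%

At 47,840 units, contribution = 47,840 × £120.40 = £5,759,936.00.
Subtracting fixed costs: EBIT = £5,759,936.00 − £4,127,900 = £1,632,036.00.
So DOL = total CM / EBIT = £5,759,936.00 / £1,632,036.00 = 3.5293.
%ΔEBIT = DOL × %ΔSales = 3.5293 × +15.5% = +54.7%.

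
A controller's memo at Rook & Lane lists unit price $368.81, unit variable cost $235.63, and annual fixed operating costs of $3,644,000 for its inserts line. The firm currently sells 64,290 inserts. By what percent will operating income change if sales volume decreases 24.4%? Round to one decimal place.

-42.5%

Contribution at this volume is 64,290 × $133.18 = $8,562,142.20.
Subtracting fixed costs: EBIT = $8,562,142.20 − $3,644,000 = $4,918,142.20.
DOL = contribution ÷ EBIT = $8,562,142.20 ÷ $4,918,142.20 = 1.7409.
%ΔEBIT = DOL × %ΔSales = 1.7409 × -24.4% = -42.5%.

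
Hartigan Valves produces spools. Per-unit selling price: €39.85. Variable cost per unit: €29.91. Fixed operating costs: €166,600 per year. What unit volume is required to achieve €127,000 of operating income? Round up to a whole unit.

Each unit contributes €39.85 − €29.91 = €9.94.
Need Q such that Q × €9.94 − €166,600 = €127,000, i.e. Q = €293,600 / €9.94 = 29,537.22 → 29,538.

29,538 spools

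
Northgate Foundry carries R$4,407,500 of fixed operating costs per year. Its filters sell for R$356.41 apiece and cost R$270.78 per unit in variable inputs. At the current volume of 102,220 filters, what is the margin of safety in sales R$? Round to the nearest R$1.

Contribution margin per unit = R$356.41 − R$270.78 = R$85.63. Break-even units = R$4,407,500 ÷ R$85.63 = 51,471.45; break-even revenue = 51,471.45 × R$356.41 = R$18,344,938.40.
Current sales = 102,220 × R$356.41 = R$36,432,230.20.
Margin of safety = R$36,432,230.20 − R$18,344,938.40 = R$18,087,292.

R$18,087,292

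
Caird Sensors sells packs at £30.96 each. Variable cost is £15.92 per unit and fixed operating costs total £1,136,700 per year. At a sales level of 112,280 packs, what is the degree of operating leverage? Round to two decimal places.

3.06

Contribution at this volume is 112,280 × £15.04 = £1,688,691.20.
EBIT = £1,688,691.20 − £1,136,700 = £551,991.20.
DOL = contribution ÷ EBIT = £1,688,691.20 ÷ £551,991.20 = 3.0593.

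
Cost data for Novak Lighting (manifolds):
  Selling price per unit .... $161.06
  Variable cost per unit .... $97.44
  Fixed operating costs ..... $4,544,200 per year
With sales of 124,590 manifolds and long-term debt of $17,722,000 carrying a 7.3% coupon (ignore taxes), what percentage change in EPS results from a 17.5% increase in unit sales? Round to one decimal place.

+66.4%

Total contribution margin = 124,590 × $63.62 = $7,926,415.80.
EBIT = $7,926,415.80 − $4,544,200 = $3,382,215.80.
Interest = $1,293,706.00, so EBIT − I = $2,088,509.80.
Degree of combined leverage = contribution ÷ (EBIT − I) = $7,926,415.80 ÷ $2,088,509.80 = 3.7952.
EPS therefore changes by 3.7952 × (+17.5%) = +66.4%.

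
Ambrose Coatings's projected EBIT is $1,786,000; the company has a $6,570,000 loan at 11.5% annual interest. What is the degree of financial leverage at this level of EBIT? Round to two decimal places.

1.73

Annual interest charges come to $755,550.00.
DFL = EBIT ÷ (EBIT − I) = $1,786,000 ÷ ($1,786,000 − $755,550.00) = $1,786,000 ÷ $1,030,450.00 = 1.7332.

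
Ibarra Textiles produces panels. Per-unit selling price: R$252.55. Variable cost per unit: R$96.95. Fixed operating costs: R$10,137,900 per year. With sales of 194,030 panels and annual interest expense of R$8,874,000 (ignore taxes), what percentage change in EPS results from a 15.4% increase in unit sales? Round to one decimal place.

At 194,030 units, contribution = 194,030 × R$155.60 = R$30,191,068.00.
Subtracting fixed costs: EBIT = R$30,191,068.00 − R$10,137,900 = R$20,053,168.00.
Interest = R$8,874,000.00, so EBIT − I = R$11,179,168.00.
DCL = total CM / (EBIT − I) = R$30,191,068.00 / R$11,179,168.00 = 2.7007.
%ΔEPS = DCL × %ΔSales = 2.7007 × +15.4% = +41.6%.

+41.6%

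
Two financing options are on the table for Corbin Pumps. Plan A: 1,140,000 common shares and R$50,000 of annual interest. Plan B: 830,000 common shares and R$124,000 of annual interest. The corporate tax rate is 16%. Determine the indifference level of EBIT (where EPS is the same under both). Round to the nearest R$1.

R$322,129

Set EPS_A = EPS_B: (EBIT − R$50,000)(1 − 0.16) ÷ 1,140,000 = (EBIT − R$124,000)(1 − 0.16) ÷ 830,000.
Cancelling (1 − t) and cross-multiplying: 830,000·(EBIT − 50,000) = 1,140,000·(EBIT − 124,000).
EBIT × (1,140,000 − 830,000) = 124,000 × 1,140,000 − 50,000 × 830,000 = 99,860,000,000, so EBIT = 99,860,000,000 ÷ 310,000 = 322,129.03.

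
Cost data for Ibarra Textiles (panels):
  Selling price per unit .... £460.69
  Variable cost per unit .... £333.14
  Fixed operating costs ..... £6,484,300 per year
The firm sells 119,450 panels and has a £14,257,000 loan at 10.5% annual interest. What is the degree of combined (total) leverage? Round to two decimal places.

At 119,450 units, contribution = 119,450 × £127.55 = £15,235,847.50.
Operating income = contribution − fixed costs = £15,235,847.50 − £6,484,300 = £8,751,547.50. Interest = £1,496,985.00, so EBIT − I = £7,254,562.50.
DCL = contribution ÷ (EBIT − I) = £15,235,847.50 ÷ £7,254,562.50 = 2.1002.

2.10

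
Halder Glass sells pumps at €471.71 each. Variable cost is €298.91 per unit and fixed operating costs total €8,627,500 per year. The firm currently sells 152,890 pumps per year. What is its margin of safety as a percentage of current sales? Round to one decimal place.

Each unit contributes €471.71 − €298.91 = €172.80. Break-even units = €8,627,500 ÷ €172.80 = 49,927.66; break-even revenue = 49,927.66 × €471.71 = €23,551,377.46.
Actual sales revenue = 152,890 × €471.71 = €72,119,741.90.
Margin of safety = (€72,119,741.90 − €23,551,377.46) ÷ €72,119,741.90 = 67.3%.

67.3%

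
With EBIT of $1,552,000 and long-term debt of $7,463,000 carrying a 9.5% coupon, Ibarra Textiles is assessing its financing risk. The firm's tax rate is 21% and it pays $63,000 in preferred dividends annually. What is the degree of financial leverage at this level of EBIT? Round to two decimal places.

2.03

Annual interest charges come to $708,985.00.
Pre-tax preferred-dividend burden = $63,000 ÷ (1 − 0.21) = $79,746.84.
DFL = EBIT ÷ [EBIT − I − D_p/(1−t)] = $1,552,000 ÷ [$1,552,000 − $708,985.00 − $79,746.84] = $1,552,000 ÷ $763,268.16 = 2.0334.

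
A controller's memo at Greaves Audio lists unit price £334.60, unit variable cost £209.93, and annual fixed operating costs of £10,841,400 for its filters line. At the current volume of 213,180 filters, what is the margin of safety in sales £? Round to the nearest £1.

Unit CM = price − variable cost = £334.60 − £209.93 = £124.67. Break-even units = £10,841,400 ÷ £124.67 = 86,960.78; break-even revenue = 86,960.78 × £334.60 = £29,097,075.80.
Actual sales revenue = 213,180 × £334.60 = £71,330,028.00.
Margin of safety = £71,330,028.00 − £29,097,075.80 = £42,232,952.

£42,232,952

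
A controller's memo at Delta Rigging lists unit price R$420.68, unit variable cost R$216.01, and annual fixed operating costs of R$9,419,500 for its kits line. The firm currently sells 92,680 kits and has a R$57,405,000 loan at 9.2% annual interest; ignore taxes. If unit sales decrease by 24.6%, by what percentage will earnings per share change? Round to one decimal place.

At 92,680 units, contribution = 92,680 × R$204.67 = R$18,968,815.60.
Operating income = contribution − fixed costs = R$18,968,815.60 − R$9,419,500 = R$9,549,315.60.
Interest = R$5,281,260.00, so EBIT − I = R$4,268,055.60.
DCL = total CM / (EBIT − I) = R$18,968,815.60 / R$4,268,055.60 = 4.4444.
EPS therefore changes by 4.4444 × (-24.6%) = -109.3%.

-109.3%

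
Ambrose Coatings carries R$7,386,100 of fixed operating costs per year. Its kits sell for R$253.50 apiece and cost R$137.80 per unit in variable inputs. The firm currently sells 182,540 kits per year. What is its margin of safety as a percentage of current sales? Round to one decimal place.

65.0%

Unit CM = price − variable cost = R$253.50 − R$137.80 = R$115.70. Break-even units = R$7,386,100 ÷ R$115.70 = 63,838.38; break-even revenue = 63,838.38 × R$253.50 = R$16,183,028.09.
Current sales = 182,540 × R$253.50 = R$46,273,890.00.
Margin of safety = (R$46,273,890.00 − R$16,183,028.09) ÷ R$46,273,890.00 = 65.0%.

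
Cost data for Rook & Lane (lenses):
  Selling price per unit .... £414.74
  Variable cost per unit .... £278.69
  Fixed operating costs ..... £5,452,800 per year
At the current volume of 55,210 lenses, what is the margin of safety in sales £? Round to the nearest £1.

£6,275,272

Each unit contributes £414.74 − £278.69 = £136.05. Break-even units = £5,452,800 ÷ £136.05 = 40,079.38; break-even revenue = 40,079.38 × £414.74 = £16,622,523.13.
Current sales = 55,210 × £414.74 = £22,897,795.40.
Margin of safety = £22,897,795.40 − £16,622,523.13 = £6,275,272.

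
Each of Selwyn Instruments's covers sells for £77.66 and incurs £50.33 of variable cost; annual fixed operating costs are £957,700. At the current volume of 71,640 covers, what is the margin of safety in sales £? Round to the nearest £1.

£2,842,195

Unit CM = price − variable cost = £77.66 − £50.33 = £27.33. Break-even units = £957,700 ÷ £27.33 = 35,042.08; break-even revenue = 35,042.08 × £77.66 = £2,721,367.80.
Actual sales revenue = 71,640 × £77.66 = £5,563,562.40.
Margin of safety = £5,563,562.40 − £2,721,367.80 = £2,842,195.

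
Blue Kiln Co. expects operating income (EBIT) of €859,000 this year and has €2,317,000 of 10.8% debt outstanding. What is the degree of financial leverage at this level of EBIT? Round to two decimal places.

Annual interest charges come to €250,236.00.
Degree of financial leverage = EBIT / (EBIT − interest) = €859,000 / €608,764.00 = 1.4111.

1.41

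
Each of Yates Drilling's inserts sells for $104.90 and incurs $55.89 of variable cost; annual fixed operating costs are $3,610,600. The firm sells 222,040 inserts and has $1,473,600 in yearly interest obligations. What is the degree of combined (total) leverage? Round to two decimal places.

Total contribution margin = 222,040 × $49.01 = $10,882,180.40.
EBIT = $10,882,180.40 − $3,610,600 = $7,271,580.40. Interest = $1,473,600.00, so EBIT − I = $5,797,980.40.
DCL = contribution ÷ (EBIT − I) = $10,882,180.40 ÷ $5,797,980.40 = 1.8769.

1.88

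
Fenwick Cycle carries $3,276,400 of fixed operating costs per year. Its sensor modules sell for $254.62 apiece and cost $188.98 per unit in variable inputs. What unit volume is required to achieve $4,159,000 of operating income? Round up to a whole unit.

113,276 sensor modules

Each unit contributes $254.62 − $188.98 = $65.64.
Need Q such that Q × $65.64 − $3,276,400 = $4,159,000, i.e. Q = $7,435,400 / $65.64 = 113,275.44 → 113,276.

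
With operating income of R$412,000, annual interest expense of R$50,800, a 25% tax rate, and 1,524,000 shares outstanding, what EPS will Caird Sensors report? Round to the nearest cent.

Interest = R$50,800.00, so EBT = R$412,000 − R$50,800.00 = R$361,200.00.
After tax at 25%: net income = R$361,200.00 × 0.75 = R$270,900.00.
EPS = R$270,900.00 ÷ 1,524,000 = R$0.18.

R$0.18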